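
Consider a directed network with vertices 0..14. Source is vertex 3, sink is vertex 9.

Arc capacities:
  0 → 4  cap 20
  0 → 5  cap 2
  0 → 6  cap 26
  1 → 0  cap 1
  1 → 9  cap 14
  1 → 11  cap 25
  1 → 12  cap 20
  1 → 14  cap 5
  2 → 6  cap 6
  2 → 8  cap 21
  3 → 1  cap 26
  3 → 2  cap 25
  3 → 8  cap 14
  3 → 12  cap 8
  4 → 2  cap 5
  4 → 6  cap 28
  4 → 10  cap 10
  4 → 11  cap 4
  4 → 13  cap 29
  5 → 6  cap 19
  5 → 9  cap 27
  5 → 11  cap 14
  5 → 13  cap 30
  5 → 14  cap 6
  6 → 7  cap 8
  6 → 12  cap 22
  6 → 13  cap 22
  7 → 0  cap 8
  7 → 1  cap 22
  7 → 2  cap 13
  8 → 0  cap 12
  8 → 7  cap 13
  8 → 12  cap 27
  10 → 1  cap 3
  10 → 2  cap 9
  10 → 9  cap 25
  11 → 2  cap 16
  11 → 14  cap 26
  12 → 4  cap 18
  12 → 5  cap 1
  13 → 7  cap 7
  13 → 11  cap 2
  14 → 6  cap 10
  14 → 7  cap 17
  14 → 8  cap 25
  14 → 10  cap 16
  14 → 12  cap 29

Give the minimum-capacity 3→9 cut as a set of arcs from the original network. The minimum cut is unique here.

augment #1: 3→1→9 push 14
augment #2: 3→12→5→9 push 1
augment #3: 3→1→0→5→9 push 1
augment #4: 3→1→14→10→9 push 5
augment #5: 3→8→0→5→9 push 1
augment #6: 3→12→4→10→9 push 7
augment #7: 3→1→11→14→10→9 push 6
augment #8: 3→8→0→4→10→9 push 3
augment #9: 3→2→6→13→11→14→10→9 push 2
augment #10: 3→8→0→1→11→14→10→9 push 1
augment #11: 3→8→0→4→11→14→10→9 push 1
max flow = 42; residual-reachable set from 3 gives S-side
cut edges (S→T): {(0,5), (1,9), (10,9), (12,5)} total cap 42

Min-cut arcs: {(0,5), (1,9), (10,9), (12,5)} (total capacity 42)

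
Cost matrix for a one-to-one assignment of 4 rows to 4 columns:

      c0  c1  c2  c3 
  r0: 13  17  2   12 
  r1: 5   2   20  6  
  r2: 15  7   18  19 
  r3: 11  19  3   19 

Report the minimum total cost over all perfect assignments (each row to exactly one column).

optimal assignment: row0→col2 (cost 2), row1→col3 (cost 6), row2→col1 (cost 7), row3→col0 (cost 11)
total = 2 + 6 + 7 + 11 = 26

Minimum assignment cost: 26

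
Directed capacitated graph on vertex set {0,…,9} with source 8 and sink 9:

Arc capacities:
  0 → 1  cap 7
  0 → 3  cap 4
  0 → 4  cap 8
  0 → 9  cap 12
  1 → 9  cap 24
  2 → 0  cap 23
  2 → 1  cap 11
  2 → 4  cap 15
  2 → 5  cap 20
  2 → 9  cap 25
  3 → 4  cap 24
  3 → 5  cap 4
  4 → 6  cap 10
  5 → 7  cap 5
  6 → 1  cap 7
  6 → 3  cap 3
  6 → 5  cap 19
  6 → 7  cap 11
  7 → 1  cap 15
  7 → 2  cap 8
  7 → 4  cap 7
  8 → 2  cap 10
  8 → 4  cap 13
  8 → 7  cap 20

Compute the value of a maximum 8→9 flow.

augment #1: 8→2→9 bottleneck 10, total now 10
augment #2: 8→7→1→9 bottleneck 15, total now 25
augment #3: 8→7→2→9 bottleneck 5, total now 30
augment #4: 8→4→6→1→9 bottleneck 7, total now 37
augment #5: 8→4→6→7→2→9 bottleneck 3, total now 40

Maximum flow value: 40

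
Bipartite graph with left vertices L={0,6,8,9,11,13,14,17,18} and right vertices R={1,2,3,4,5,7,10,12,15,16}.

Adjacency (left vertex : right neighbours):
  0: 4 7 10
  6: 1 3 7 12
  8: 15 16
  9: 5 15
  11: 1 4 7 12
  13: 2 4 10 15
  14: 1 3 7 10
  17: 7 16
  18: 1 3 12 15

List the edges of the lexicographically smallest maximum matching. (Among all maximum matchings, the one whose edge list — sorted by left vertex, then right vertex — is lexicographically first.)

|M| = 9 (so the lex-smallest maximum matching has 9 edges)
process left vertices in ascending order; for each, take the smallest-labelled available neighbour that still permits 9 edges overall, or leave it unmatched if none does
lex-smallest matching: {0-4, 6-1, 8-15, 9-5, 11-7, 13-2, 14-3, 17-16, 18-12}

Lex-smallest maximum matching: {(0,4), (6,1), (8,15), (9,5), (11,7), (13,2), (14,3), (17,16), (18,12)}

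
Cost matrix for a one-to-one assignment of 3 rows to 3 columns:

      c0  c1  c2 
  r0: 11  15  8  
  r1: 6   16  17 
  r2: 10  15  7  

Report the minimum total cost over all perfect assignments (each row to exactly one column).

Minimum assignment cost: 28

optimal assignment: row0→col1 (cost 15), row1→col0 (cost 6), row2→col2 (cost 7)
total = 15 + 6 + 7 = 28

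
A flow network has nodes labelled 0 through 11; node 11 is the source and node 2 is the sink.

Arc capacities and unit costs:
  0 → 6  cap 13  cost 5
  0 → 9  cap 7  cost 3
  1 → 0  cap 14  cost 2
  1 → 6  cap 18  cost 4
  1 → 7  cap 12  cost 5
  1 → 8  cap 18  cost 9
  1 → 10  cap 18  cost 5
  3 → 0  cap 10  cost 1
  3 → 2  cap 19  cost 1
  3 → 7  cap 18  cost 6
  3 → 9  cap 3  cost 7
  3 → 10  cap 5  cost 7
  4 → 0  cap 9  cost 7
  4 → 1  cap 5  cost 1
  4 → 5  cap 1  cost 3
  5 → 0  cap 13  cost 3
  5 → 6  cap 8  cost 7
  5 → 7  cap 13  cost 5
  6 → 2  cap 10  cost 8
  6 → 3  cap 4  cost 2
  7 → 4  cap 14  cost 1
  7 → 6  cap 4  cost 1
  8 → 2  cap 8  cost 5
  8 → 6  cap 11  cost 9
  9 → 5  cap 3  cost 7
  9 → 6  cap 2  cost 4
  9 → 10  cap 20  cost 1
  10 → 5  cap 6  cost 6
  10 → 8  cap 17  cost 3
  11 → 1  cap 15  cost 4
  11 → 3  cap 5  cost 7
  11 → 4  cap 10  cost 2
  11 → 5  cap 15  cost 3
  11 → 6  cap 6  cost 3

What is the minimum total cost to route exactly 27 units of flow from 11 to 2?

shortest-cost path #1: 11→6→3→2 push 4 @ unit cost 6 (adds 24)
shortest-cost path #2: 11→3→2 push 5 @ unit cost 8 (adds 40)
shortest-cost path #3: 11→6→2 push 2 @ unit cost 11 (adds 22)
shortest-cost path #4: 11→4→1→6→2 push 5 @ unit cost 15 (adds 75)
shortest-cost path #5: 11→1→6→2 push 3 @ unit cost 16 (adds 48)
shortest-cost path #6: 11→1→10→8→2 push 8 @ unit cost 17 (adds 136)
total cost = 345

Minimum cost for 27 units: 345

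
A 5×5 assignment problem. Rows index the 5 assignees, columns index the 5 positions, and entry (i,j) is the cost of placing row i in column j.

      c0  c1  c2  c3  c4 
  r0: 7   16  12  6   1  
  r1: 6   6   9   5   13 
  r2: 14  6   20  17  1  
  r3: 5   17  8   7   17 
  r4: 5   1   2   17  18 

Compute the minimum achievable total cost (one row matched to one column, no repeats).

Minimum assignment cost: 19

optimal assignment: row0→col4 (cost 1), row1→col3 (cost 5), row2→col1 (cost 6), row3→col0 (cost 5), row4→col2 (cost 2)
total = 1 + 5 + 6 + 5 + 2 = 19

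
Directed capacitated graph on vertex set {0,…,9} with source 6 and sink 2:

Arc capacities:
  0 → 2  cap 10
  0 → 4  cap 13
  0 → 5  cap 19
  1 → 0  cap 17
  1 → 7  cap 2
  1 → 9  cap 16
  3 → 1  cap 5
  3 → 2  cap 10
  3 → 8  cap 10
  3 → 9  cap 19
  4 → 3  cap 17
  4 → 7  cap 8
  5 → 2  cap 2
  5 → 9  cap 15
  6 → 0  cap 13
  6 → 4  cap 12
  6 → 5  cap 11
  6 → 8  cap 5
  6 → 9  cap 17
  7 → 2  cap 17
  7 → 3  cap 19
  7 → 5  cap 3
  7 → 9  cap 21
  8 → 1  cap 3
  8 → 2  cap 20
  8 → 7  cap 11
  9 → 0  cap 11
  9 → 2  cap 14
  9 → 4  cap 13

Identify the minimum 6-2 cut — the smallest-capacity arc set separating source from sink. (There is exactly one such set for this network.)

augment #1: 6→0→2 push 10
augment #2: 6→5→2 push 2
augment #3: 6→8→2 push 5
augment #4: 6→9→2 push 14
augment #5: 6→4→3→2 push 10
augment #6: 6→4→7→2 push 2
augment #7: 6→0→4→7→2 push 3
augment #8: 6→9→4→7→2 push 3
augment #9: 6→5→9→4→3→8→2 push 7
max flow = 56; residual-reachable set from 6 gives S-side
cut edges (S→T): {(0,2), (4,3), (4,7), (5,2), (6,8), (9,2)} total cap 56

Min-cut arcs: {(0,2), (4,3), (4,7), (5,2), (6,8), (9,2)} (total capacity 56)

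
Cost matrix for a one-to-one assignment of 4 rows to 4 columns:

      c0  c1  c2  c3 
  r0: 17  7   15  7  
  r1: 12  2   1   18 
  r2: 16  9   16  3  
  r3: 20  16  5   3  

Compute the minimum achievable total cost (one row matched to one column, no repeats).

Minimum assignment cost: 27

one of 3 optimal assignments: row0→col0 (cost 17), row1→col1 (cost 2), row2→col3 (cost 3), row3→col2 (cost 5)
total = 17 + 2 + 3 + 5 = 27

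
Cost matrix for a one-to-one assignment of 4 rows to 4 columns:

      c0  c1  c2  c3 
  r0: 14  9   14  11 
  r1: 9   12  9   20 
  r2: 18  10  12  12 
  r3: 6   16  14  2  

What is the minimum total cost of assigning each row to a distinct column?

optimal assignment: row0→col1 (cost 9), row1→col0 (cost 9), row2→col2 (cost 12), row3→col3 (cost 2)
total = 9 + 9 + 12 + 2 = 32

Minimum assignment cost: 32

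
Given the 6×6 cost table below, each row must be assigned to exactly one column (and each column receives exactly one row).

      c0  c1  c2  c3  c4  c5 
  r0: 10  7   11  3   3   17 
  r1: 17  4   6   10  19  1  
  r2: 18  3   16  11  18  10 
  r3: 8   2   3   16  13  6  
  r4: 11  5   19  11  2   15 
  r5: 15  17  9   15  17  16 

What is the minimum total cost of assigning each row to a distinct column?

optimal assignment: row0→col3 (cost 3), row1→col5 (cost 1), row2→col1 (cost 3), row3→col0 (cost 8), row4→col4 (cost 2), row5→col2 (cost 9)
total = 3 + 1 + 3 + 8 + 2 + 9 = 26

Minimum assignment cost: 26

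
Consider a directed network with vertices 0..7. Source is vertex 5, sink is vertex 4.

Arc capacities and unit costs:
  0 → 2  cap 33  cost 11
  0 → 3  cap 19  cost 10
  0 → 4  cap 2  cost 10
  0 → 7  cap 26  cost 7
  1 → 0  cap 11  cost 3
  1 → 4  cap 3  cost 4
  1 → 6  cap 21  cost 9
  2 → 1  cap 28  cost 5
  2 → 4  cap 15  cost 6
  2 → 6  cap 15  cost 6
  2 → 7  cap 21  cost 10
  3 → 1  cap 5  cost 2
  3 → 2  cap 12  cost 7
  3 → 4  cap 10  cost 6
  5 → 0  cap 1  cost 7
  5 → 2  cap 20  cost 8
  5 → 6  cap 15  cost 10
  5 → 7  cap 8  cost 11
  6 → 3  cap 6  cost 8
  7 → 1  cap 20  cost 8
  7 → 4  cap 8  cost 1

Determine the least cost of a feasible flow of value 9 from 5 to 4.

shortest-cost path #1: 5→7→4 push 8 @ unit cost 12 (adds 96)
shortest-cost path #2: 5→2→4 push 1 @ unit cost 14 (adds 14)
total cost = 110

Minimum cost for 9 units: 110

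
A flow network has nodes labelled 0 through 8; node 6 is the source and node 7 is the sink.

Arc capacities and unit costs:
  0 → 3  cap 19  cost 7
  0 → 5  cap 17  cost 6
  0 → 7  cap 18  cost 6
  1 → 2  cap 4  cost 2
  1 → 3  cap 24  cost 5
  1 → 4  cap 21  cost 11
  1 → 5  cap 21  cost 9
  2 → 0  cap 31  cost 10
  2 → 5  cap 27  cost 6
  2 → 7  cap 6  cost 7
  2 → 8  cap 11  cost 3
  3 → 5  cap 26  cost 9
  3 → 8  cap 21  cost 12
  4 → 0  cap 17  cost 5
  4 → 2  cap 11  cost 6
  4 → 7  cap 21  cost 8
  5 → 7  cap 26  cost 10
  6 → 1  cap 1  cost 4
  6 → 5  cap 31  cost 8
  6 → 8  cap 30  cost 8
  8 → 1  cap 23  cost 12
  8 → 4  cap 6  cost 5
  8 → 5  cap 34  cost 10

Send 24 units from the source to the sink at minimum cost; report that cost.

shortest-cost path #1: 6→1→2→7 push 1 @ unit cost 13 (adds 13)
shortest-cost path #2: 6→5→7 push 23 @ unit cost 18 (adds 414)
total cost = 427

Minimum cost for 24 units: 427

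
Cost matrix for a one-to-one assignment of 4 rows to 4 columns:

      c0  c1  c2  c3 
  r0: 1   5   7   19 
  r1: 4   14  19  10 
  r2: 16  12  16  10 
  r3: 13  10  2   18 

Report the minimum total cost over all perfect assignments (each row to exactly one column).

Minimum assignment cost: 21

optimal assignment: row0→col1 (cost 5), row1→col0 (cost 4), row2→col3 (cost 10), row3→col2 (cost 2)
total = 5 + 4 + 10 + 2 = 21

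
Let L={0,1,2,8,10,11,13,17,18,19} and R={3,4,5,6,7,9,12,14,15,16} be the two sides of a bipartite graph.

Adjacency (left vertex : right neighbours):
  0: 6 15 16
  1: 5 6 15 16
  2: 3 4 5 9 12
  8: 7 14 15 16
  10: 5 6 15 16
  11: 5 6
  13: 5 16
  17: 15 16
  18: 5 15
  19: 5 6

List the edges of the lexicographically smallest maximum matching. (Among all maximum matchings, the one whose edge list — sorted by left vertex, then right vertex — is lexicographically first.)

|M| = 6 (so the lex-smallest maximum matching has 6 edges)
process left vertices in ascending order; for each, take the smallest-labelled available neighbour that still permits 6 edges overall, or leave it unmatched if none does
lex-smallest matching: {0-6, 1-5, 2-3, 8-7, 10-15, 13-16}

Lex-smallest maximum matching: {(0,6), (1,5), (2,3), (8,7), (10,15), (13,16)}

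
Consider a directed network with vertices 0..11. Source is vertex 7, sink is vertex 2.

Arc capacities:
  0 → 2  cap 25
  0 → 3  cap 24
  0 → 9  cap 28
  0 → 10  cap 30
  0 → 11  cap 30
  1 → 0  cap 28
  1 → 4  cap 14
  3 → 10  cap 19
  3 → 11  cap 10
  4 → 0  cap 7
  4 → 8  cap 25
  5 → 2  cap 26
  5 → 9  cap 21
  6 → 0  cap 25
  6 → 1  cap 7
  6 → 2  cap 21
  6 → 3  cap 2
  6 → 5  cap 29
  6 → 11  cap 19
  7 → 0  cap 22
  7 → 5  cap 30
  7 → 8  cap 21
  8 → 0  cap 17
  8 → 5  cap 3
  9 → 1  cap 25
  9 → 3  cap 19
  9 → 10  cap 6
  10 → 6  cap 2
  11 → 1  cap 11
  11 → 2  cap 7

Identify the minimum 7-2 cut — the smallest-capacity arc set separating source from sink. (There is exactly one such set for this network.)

Min-cut arcs: {(0,2), (5,2), (10,6), (11,2)} (total capacity 60)

augment #1: 7→0→2 push 22
augment #2: 7→5→2 push 26
augment #3: 7→8→0→2 push 3
augment #4: 7→8→0→11→2 push 7
augment #5: 7→5→9→10→6→2 push 2
max flow = 60; residual-reachable set from 7 gives S-side
cut edges (S→T): {(0,2), (5,2), (10,6), (11,2)} total cap 60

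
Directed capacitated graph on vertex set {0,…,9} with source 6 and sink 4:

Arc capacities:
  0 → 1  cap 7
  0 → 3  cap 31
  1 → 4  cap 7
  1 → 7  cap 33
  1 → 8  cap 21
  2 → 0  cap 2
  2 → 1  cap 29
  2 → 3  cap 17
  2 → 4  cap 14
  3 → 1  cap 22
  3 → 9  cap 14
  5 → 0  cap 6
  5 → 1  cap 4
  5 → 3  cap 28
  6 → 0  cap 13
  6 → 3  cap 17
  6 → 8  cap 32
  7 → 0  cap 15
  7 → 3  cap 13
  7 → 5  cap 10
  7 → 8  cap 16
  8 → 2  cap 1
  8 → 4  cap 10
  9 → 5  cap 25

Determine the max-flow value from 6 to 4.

Maximum flow value: 18

augment #1: 6→8→4 bottleneck 10, total now 10
augment #2: 6→0→1→4 bottleneck 7, total now 17
augment #3: 6→8→2→4 bottleneck 1, total now 18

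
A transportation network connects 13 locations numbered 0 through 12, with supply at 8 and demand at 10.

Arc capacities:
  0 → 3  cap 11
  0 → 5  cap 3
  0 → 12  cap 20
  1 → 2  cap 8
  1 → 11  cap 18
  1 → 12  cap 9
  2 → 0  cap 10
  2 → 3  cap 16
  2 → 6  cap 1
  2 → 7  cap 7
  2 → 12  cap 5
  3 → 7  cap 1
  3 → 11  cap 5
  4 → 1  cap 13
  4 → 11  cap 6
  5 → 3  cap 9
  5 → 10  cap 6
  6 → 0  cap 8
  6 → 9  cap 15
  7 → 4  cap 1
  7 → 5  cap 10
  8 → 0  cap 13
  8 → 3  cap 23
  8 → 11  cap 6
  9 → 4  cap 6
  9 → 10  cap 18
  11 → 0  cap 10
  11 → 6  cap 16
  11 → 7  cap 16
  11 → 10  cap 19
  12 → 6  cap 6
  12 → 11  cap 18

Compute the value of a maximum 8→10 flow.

augment #1: 8→11→10 bottleneck 6, total now 6
augment #2: 8→0→5→10 bottleneck 3, total now 9
augment #3: 8→3→11→10 bottleneck 5, total now 14
augment #4: 8→0→12→11→10 bottleneck 8, total now 22
augment #5: 8→3→7→5→10 bottleneck 1, total now 23
augment #6: 8→0→12→6→9→10 bottleneck 2, total now 25

Maximum flow value: 25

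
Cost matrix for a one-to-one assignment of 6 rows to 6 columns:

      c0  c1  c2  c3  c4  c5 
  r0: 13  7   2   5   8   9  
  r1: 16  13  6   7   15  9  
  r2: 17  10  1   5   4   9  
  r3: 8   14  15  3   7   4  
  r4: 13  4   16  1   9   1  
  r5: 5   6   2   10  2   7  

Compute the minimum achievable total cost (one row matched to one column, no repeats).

one of 3 optimal assignments: row0→col1 (cost 7), row1→col2 (cost 6), row2→col4 (cost 4), row3→col3 (cost 3), row4→col5 (cost 1), row5→col0 (cost 5)
total = 7 + 6 + 4 + 3 + 1 + 5 = 26

Minimum assignment cost: 26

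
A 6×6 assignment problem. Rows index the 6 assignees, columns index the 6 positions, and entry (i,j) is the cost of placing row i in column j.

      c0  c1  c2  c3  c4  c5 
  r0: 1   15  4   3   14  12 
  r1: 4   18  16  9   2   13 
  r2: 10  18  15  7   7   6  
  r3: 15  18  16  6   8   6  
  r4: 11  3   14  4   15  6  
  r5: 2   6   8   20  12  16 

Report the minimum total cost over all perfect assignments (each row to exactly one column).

optimal assignment: row0→col2 (cost 4), row1→col4 (cost 2), row2→col5 (cost 6), row3→col3 (cost 6), row4→col1 (cost 3), row5→col0 (cost 2)
total = 4 + 2 + 6 + 6 + 3 + 2 = 23

Minimum assignment cost: 23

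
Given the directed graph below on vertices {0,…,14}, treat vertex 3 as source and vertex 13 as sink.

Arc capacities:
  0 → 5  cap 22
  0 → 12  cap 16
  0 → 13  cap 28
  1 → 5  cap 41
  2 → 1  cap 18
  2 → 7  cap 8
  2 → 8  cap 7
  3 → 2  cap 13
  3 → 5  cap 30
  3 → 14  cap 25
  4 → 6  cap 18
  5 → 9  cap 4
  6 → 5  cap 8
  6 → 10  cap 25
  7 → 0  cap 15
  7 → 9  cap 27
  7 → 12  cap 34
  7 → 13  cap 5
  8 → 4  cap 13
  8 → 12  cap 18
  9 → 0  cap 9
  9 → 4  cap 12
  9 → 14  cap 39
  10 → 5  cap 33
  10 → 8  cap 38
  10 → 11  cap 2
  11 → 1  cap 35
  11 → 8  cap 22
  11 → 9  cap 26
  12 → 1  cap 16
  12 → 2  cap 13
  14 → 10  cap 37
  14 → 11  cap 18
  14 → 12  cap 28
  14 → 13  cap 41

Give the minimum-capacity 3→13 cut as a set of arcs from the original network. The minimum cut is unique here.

augment #1: 3→14→13 push 25
augment #2: 3→2→7→13 push 5
augment #3: 3→2→7→0→13 push 3
augment #4: 3→5→9→0→13 push 4
augment #5: 3→2→8→4→6→10→11→9→0→13 push 2
max flow = 39; residual-reachable set from 3 gives S-side
cut edges (S→T): {(2,7), (3,14), (5,9), (10,11)} total cap 39

Min-cut arcs: {(2,7), (3,14), (5,9), (10,11)} (total capacity 39)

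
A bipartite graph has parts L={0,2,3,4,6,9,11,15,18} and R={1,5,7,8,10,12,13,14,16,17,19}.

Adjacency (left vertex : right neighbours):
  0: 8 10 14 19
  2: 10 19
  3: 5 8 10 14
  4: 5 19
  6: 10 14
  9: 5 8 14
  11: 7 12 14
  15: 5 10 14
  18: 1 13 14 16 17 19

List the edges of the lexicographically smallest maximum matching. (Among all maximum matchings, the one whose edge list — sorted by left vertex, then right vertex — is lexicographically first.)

Lex-smallest maximum matching: {(0,8), (2,10), (3,5), (4,19), (6,14), (11,7), (18,1)}

|M| = 7 (so the lex-smallest maximum matching has 7 edges)
process left vertices in ascending order; for each, take the smallest-labelled available neighbour that still permits 7 edges overall, or leave it unmatched if none does
lex-smallest matching: {0-8, 2-10, 3-5, 4-19, 6-14, 11-7, 18-1}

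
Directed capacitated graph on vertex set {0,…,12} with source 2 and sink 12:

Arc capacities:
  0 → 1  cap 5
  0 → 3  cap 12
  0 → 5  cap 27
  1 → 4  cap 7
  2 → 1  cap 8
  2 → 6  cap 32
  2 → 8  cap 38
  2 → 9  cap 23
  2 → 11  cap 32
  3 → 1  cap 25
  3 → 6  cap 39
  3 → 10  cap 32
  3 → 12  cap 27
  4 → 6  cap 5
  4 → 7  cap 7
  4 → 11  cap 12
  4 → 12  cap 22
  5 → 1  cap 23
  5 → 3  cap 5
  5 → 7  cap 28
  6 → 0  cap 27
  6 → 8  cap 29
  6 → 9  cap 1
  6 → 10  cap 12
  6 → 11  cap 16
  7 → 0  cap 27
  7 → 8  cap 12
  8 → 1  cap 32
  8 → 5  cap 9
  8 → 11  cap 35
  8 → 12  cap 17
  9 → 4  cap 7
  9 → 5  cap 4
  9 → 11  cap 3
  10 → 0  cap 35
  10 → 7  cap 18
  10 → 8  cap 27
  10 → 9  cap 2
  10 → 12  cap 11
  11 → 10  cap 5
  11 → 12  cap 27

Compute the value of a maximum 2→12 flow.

Maximum flow value: 86

augment #1: 2→8→12 bottleneck 17, total now 17
augment #2: 2→11→12 bottleneck 27, total now 44
augment #3: 2→1→4→12 bottleneck 7, total now 51
augment #4: 2→6→10→12 bottleneck 11, total now 62
augment #5: 2→9→4→12 bottleneck 7, total now 69
augment #6: 2→6→0→3→12 bottleneck 12, total now 81
augment #7: 2→8→5→3→12 bottleneck 5, total now 86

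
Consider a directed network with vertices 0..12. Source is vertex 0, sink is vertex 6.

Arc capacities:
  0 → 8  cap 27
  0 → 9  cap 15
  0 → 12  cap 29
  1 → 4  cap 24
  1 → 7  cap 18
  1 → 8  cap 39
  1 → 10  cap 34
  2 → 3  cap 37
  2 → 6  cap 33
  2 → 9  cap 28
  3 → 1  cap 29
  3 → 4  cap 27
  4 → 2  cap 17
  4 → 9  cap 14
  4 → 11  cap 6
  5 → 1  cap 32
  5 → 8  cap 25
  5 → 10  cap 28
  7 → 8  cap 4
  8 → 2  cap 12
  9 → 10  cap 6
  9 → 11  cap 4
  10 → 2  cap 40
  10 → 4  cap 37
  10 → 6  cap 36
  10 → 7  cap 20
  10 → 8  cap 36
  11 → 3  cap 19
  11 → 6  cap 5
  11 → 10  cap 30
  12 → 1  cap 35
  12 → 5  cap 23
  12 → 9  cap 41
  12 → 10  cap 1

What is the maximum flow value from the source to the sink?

Maximum flow value: 51

augment #1: 0→8→2→6 bottleneck 12, total now 12
augment #2: 0→9→10→6 bottleneck 6, total now 18
augment #3: 0→9→11→6 bottleneck 4, total now 22
augment #4: 0→12→10→6 bottleneck 1, total now 23
augment #5: 0→12→1→10→6 bottleneck 28, total now 51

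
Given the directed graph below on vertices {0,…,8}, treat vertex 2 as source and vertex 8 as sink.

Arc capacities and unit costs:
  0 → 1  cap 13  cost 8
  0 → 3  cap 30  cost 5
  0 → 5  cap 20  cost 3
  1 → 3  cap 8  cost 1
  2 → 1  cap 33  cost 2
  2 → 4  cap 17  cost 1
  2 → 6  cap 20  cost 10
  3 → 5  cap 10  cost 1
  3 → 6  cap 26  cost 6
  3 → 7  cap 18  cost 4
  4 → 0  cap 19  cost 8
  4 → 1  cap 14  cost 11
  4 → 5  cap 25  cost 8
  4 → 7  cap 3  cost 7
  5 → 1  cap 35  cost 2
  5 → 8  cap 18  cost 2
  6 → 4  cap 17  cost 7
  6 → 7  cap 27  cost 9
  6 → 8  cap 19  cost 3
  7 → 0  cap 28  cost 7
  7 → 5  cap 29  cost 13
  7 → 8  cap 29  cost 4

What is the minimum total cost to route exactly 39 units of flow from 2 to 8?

shortest-cost path #1: 2→1→3→5→8 push 8 @ unit cost 6 (adds 48)
shortest-cost path #2: 2→4→5→8 push 10 @ unit cost 11 (adds 110)
shortest-cost path #3: 2→4→7→8 push 3 @ unit cost 12 (adds 36)
shortest-cost path #4: 2→6→8 push 18 @ unit cost 13 (adds 234)
total cost = 428

Minimum cost for 39 units: 428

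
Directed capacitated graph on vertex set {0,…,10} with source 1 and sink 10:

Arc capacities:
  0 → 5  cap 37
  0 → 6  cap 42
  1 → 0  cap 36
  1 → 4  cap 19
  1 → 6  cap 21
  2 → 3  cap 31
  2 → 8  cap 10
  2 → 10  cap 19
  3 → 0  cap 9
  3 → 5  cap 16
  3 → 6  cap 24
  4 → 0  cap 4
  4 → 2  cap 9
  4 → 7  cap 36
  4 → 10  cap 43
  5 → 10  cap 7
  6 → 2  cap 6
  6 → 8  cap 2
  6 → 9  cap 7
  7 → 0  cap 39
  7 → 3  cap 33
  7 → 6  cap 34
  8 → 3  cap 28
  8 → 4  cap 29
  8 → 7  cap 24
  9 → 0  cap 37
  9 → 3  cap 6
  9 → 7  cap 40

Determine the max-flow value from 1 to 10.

Maximum flow value: 34

augment #1: 1→4→10 bottleneck 19, total now 19
augment #2: 1→0→5→10 bottleneck 7, total now 26
augment #3: 1→6→2→10 bottleneck 6, total now 32
augment #4: 1→6→8→4→10 bottleneck 2, total now 34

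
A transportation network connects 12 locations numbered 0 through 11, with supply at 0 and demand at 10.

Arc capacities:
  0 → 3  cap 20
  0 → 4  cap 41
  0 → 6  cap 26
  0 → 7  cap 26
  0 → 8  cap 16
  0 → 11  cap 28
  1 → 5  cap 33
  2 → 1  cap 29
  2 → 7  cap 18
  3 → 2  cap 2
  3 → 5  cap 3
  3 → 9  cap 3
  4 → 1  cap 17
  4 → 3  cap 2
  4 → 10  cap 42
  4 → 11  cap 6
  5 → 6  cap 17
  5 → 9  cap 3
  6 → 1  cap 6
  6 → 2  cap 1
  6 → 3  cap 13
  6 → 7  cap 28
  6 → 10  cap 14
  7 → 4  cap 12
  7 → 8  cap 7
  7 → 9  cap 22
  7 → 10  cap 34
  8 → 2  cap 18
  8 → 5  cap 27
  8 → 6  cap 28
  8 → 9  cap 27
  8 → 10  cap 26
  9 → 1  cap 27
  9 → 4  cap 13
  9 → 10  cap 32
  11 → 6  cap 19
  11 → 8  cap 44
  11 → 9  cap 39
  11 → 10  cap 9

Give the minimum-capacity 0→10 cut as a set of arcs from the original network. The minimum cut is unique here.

augment #1: 0→4→10 push 41
augment #2: 0→6→10 push 14
augment #3: 0→7→10 push 26
augment #4: 0→8→10 push 16
augment #5: 0→11→10 push 9
augment #6: 0→3→9→10 push 3
augment #7: 0→6→7→10 push 8
augment #8: 0→11→8→10 push 10
augment #9: 0→11→9→10 push 9
augment #10: 0→3→5→9→10 push 3
augment #11: 0→6→7→4→10 push 1
augment #12: 0→6→7→9→10 push 3
augment #13: 0→3→2→7→9→10 push 2
max flow = 145; residual-reachable set from 0 gives S-side
cut edges (S→T): {(0,4), (0,6), (0,7), (0,8), (0,11), (3,2), (3,5), (3,9)} total cap 145

Min-cut arcs: {(0,4), (0,6), (0,7), (0,8), (0,11), (3,2), (3,5), (3,9)} (total capacity 145)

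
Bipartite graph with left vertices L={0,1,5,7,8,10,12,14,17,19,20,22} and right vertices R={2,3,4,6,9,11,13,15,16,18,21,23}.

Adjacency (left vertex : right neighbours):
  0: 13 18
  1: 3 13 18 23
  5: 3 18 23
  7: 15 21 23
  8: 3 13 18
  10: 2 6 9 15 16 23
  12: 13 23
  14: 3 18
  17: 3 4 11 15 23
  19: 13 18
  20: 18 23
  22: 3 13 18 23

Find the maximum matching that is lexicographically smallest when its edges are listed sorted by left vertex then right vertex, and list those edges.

Lex-smallest maximum matching: {(0,13), (1,3), (5,18), (7,15), (10,2), (12,23), (17,4)}

|M| = 7 (so the lex-smallest maximum matching has 7 edges)
process left vertices in ascending order; for each, take the smallest-labelled available neighbour that still permits 7 edges overall, or leave it unmatched if none does
lex-smallest matching: {0-13, 1-3, 5-18, 7-15, 10-2, 12-23, 17-4}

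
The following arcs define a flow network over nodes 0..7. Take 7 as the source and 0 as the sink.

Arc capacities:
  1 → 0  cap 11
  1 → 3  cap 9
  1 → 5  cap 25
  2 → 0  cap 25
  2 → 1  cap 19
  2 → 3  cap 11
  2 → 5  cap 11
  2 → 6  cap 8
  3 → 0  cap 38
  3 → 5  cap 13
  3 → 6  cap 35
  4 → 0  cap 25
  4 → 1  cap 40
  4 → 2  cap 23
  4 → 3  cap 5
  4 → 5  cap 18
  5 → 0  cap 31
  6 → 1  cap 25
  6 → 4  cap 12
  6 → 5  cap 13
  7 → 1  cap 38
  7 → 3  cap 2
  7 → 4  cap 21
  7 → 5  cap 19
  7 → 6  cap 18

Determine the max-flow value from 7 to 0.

augment #1: 7→1→0 bottleneck 11, total now 11
augment #2: 7→3→0 bottleneck 2, total now 13
augment #3: 7→4→0 bottleneck 21, total now 34
augment #4: 7→5→0 bottleneck 19, total now 53
augment #5: 7→1→3→0 bottleneck 9, total now 62
augment #6: 7→1→5→0 bottleneck 12, total now 74
augment #7: 7→6→4→0 bottleneck 4, total now 78
augment #8: 7→6→4→2→0 bottleneck 8, total now 86

Maximum flow value: 86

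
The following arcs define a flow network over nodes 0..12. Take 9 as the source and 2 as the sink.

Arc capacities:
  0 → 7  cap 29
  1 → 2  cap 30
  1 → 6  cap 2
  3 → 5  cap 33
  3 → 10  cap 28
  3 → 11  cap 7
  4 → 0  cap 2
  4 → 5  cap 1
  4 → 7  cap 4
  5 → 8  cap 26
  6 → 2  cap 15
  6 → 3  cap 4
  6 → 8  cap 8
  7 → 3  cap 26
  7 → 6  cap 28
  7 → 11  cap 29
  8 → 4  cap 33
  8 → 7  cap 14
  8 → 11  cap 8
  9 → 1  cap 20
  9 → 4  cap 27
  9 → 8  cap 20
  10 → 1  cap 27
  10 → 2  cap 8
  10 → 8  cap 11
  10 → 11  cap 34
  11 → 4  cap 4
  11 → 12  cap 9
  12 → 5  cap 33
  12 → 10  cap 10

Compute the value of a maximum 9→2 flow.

augment #1: 9→1→2 bottleneck 20, total now 20
augment #2: 9→4→7→6→2 bottleneck 4, total now 24
augment #3: 9→8→7→6→2 bottleneck 11, total now 35
augment #4: 9→8→7→3→10→2 bottleneck 3, total now 38
augment #5: 9→8→11→12→10→2 bottleneck 5, total now 43
augment #6: 9→8→11→12→10→1→2 bottleneck 1, total now 44
augment #7: 9→4→0→7→3→10→1→2 bottleneck 2, total now 46
augment #8: 9→4→5→8→11→12→10→1→2 bottleneck 1, total now 47

Maximum flow value: 47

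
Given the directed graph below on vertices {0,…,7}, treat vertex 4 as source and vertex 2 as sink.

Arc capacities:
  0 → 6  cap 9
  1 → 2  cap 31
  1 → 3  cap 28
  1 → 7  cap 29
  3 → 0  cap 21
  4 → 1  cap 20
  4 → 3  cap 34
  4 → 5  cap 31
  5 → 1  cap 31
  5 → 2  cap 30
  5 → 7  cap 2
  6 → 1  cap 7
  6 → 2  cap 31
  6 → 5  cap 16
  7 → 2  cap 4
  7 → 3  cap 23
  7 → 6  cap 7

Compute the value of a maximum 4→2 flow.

Maximum flow value: 60

augment #1: 4→1→2 bottleneck 20, total now 20
augment #2: 4→5→2 bottleneck 30, total now 50
augment #3: 4→5→1→2 bottleneck 1, total now 51
augment #4: 4→3→0→6→2 bottleneck 9, total now 60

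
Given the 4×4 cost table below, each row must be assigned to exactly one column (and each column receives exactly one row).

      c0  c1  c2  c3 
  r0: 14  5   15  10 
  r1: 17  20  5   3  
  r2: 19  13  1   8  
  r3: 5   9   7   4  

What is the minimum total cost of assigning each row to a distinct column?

optimal assignment: row0→col1 (cost 5), row1→col3 (cost 3), row2→col2 (cost 1), row3→col0 (cost 5)
total = 5 + 3 + 1 + 5 = 14

Minimum assignment cost: 14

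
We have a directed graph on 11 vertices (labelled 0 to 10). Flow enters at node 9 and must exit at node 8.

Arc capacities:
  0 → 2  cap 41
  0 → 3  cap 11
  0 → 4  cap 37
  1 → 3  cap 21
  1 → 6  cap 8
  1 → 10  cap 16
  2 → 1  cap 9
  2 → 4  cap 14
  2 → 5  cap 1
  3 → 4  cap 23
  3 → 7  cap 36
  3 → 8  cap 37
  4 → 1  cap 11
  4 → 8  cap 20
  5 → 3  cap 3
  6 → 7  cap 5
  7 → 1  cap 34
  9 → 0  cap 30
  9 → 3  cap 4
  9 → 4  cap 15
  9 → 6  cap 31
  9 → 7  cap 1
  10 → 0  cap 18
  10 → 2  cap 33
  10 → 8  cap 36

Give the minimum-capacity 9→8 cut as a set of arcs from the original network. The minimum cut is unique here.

Min-cut arcs: {(6,7), (9,0), (9,3), (9,4), (9,7)} (total capacity 55)

augment #1: 9→3→8 push 4
augment #2: 9→4→8 push 15
augment #3: 9→0→3→8 push 11
augment #4: 9→0→4→8 push 5
augment #5: 9→7→1→3→8 push 1
augment #6: 9→0→2→1→3→8 push 9
augment #7: 9→0→2→5→3→8 push 1
augment #8: 9→0→4→1→3→8 push 4
augment #9: 9→6→7→1→3→8 push 5
max flow = 55; residual-reachable set from 9 gives S-side
cut edges (S→T): {(6,7), (9,0), (9,3), (9,4), (9,7)} total cap 55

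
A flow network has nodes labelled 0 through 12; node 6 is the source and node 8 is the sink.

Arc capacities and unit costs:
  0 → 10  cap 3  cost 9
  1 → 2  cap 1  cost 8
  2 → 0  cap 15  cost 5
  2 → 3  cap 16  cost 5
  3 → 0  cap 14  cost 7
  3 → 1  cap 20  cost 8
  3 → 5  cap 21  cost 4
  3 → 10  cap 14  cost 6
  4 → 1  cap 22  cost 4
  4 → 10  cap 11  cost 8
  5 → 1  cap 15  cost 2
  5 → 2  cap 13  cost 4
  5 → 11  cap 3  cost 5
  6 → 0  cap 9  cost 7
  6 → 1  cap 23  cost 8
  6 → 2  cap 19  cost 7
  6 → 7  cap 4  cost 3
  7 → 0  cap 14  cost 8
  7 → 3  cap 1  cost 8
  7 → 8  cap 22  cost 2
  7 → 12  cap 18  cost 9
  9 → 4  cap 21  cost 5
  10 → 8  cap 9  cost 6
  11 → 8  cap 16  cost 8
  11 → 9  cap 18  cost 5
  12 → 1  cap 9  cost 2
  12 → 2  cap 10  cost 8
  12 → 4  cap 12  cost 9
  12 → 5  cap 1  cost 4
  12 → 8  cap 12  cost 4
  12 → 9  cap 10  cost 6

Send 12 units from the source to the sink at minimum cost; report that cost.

shortest-cost path #1: 6→7→8 push 4 @ unit cost 5 (adds 20)
shortest-cost path #2: 6→0→10→8 push 3 @ unit cost 22 (adds 66)
shortest-cost path #3: 6→2→3→10→8 push 5 @ unit cost 24 (adds 120)
total cost = 206

Minimum cost for 12 units: 206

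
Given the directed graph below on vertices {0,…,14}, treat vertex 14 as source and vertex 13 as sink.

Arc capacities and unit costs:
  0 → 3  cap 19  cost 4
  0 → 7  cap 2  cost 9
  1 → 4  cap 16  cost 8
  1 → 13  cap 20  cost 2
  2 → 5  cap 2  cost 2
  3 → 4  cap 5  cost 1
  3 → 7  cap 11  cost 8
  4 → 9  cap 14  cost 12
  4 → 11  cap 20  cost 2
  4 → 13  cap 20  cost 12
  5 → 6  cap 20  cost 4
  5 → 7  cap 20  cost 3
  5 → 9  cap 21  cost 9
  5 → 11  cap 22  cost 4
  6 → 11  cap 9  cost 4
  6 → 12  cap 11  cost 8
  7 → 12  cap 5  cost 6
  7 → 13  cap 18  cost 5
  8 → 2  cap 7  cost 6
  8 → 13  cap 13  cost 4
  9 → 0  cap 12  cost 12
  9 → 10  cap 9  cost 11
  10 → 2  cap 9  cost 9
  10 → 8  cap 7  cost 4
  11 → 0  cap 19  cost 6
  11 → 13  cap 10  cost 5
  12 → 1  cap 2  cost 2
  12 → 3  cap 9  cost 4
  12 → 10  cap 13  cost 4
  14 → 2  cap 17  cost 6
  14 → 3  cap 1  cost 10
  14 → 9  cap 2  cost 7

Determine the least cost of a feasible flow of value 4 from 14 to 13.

shortest-cost path #1: 14→2→5→7→13 push 2 @ unit cost 16 (adds 32)
shortest-cost path #2: 14→3→4→11→13 push 1 @ unit cost 18 (adds 18)
shortest-cost path #3: 14→9→10→8→13 push 1 @ unit cost 26 (adds 26)
total cost = 76

Minimum cost for 4 units: 76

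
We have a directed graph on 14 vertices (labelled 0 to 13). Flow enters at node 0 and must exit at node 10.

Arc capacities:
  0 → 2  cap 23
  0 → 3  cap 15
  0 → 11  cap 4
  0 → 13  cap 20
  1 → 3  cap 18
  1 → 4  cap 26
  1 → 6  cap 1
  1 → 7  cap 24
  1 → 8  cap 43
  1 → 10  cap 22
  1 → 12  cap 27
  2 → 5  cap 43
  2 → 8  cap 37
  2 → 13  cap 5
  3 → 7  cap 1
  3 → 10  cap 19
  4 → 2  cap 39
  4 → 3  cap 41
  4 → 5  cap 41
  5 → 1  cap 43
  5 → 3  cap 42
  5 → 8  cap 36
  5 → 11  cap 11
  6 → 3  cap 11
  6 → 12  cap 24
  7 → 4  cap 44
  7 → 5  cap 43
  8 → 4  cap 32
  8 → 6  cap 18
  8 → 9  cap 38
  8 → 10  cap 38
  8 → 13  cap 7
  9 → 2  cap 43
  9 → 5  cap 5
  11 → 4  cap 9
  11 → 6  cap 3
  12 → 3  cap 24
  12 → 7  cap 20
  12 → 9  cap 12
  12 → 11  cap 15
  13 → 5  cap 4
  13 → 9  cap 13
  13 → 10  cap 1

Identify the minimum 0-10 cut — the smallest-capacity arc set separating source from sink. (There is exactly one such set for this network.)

augment #1: 0→3→10 push 15
augment #2: 0→13→10 push 1
augment #3: 0→2→8→10 push 23
augment #4: 0→11→4→3→10 push 4
augment #5: 0→13→5→1→10 push 4
augment #6: 0→13→9→2→8→10 push 13
max flow = 60; residual-reachable set from 0 gives S-side
cut edges (S→T): {(0,2), (0,3), (0,11), (13,5), (13,9), (13,10)} total cap 60

Min-cut arcs: {(0,2), (0,3), (0,11), (13,5), (13,9), (13,10)} (total capacity 60)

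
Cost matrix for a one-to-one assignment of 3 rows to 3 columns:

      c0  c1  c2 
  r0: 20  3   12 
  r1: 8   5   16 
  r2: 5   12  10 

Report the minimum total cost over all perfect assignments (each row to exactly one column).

optimal assignment: row0→col1 (cost 3), row1→col0 (cost 8), row2→col2 (cost 10)
total = 3 + 8 + 10 = 21

Minimum assignment cost: 21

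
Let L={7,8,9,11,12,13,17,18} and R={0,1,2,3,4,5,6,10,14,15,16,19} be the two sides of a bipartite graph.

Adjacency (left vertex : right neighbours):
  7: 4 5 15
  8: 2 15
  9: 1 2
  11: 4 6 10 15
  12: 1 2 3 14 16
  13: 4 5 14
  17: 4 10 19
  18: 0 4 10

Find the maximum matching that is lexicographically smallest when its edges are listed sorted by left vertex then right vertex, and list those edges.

|M| = 8 (so the lex-smallest maximum matching has 8 edges)
process left vertices in ascending order; for each, take the smallest-labelled available neighbour that still permits 8 edges overall, or leave it unmatched if none does
lex-smallest matching: {7-4, 8-2, 9-1, 11-6, 12-3, 13-5, 17-10, 18-0}

Lex-smallest maximum matching: {(7,4), (8,2), (9,1), (11,6), (12,3), (13,5), (17,10), (18,0)}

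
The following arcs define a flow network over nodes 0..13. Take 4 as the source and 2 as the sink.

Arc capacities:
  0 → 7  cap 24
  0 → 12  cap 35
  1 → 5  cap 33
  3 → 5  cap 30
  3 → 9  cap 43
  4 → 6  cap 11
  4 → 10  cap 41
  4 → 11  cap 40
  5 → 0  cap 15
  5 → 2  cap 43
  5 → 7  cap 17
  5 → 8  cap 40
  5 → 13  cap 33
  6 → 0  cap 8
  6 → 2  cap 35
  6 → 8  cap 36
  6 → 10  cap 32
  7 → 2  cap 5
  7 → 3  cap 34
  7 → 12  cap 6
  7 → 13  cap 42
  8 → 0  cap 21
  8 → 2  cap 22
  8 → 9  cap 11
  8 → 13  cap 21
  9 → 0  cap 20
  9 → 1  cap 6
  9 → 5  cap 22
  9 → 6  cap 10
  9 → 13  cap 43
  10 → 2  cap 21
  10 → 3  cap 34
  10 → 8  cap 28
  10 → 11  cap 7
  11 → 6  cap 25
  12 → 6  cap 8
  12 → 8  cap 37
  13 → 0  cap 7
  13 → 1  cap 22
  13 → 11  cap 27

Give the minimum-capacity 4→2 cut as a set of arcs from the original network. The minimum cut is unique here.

augment #1: 4→6→2 push 11
augment #2: 4→10→2 push 21
augment #3: 4→10→8→2 push 20
augment #4: 4→11→6→2 push 24
augment #5: 4→11→6→8→2 push 1
max flow = 77; residual-reachable set from 4 gives S-side
cut edges (S→T): {(4,6), (4,10), (11,6)} total cap 77

Min-cut arcs: {(4,6), (4,10), (11,6)} (total capacity 77)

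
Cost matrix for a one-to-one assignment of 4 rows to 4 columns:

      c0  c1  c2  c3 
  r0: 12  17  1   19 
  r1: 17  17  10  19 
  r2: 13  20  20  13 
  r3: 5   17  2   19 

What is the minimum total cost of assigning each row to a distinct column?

Minimum assignment cost: 36

optimal assignment: row0→col2 (cost 1), row1→col1 (cost 17), row2→col3 (cost 13), row3→col0 (cost 5)
total = 1 + 17 + 13 + 5 = 36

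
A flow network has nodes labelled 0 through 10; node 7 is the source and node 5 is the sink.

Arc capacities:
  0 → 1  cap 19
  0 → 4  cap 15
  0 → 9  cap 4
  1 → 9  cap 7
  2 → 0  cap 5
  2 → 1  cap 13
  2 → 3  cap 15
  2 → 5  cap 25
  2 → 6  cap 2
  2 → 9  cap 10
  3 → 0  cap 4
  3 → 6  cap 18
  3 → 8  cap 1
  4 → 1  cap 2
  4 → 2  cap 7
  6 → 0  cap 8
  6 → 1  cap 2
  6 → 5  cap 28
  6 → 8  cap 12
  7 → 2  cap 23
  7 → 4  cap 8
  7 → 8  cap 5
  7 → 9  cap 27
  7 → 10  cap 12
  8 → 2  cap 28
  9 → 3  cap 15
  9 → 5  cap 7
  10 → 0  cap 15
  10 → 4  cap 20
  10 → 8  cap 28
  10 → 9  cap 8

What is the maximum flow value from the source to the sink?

augment #1: 7→2→5 bottleneck 23, total now 23
augment #2: 7→9→5 bottleneck 7, total now 30
augment #3: 7→4→2→5 bottleneck 2, total now 32
augment #4: 7→4→2→6→5 bottleneck 2, total now 34
augment #5: 7→9→3→6→5 bottleneck 15, total now 49
augment #6: 7→4→2→3→6→5 bottleneck 3, total now 52

Maximum flow value: 52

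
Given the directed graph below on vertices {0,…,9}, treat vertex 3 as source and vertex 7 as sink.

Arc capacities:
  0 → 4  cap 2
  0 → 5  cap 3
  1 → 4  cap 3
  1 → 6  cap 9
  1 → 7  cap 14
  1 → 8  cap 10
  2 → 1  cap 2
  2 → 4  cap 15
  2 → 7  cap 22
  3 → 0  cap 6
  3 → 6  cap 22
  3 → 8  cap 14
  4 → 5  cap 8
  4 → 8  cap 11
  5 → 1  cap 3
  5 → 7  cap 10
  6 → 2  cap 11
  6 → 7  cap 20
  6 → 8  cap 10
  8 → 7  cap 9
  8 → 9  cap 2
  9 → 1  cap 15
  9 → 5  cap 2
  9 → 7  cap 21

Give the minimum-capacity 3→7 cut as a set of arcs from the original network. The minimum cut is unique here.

augment #1: 3→6→7 push 20
augment #2: 3→8→7 push 9
augment #3: 3→0→5→7 push 3
augment #4: 3→6→2→7 push 2
augment #5: 3→8→9→7 push 2
augment #6: 3→0→4→5→7 push 2
max flow = 38; residual-reachable set from 3 gives S-side
cut edges (S→T): {(0,4), (0,5), (3,6), (8,7), (8,9)} total cap 38

Min-cut arcs: {(0,4), (0,5), (3,6), (8,7), (8,9)} (total capacity 38)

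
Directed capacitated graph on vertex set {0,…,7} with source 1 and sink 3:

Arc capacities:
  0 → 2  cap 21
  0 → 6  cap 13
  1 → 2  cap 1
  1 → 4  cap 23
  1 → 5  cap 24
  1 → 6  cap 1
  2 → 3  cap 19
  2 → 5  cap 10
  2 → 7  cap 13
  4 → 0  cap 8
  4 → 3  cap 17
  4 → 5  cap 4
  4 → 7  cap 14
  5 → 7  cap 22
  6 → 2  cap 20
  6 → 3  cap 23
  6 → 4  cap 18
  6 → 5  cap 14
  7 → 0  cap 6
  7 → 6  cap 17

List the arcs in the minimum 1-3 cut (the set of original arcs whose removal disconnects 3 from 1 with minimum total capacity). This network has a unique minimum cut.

Min-cut arcs: {(1,2), (1,4), (1,6), (5,7)} (total capacity 47)

augment #1: 1→2→3 push 1
augment #2: 1→4→3 push 17
augment #3: 1→6→3 push 1
augment #4: 1→4→0→2→3 push 6
augment #5: 1→5→7→6→3 push 17
augment #6: 1→5→7→0→2→3 push 5
max flow = 47; residual-reachable set from 1 gives S-side
cut edges (S→T): {(1,2), (1,4), (1,6), (5,7)} total cap 47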